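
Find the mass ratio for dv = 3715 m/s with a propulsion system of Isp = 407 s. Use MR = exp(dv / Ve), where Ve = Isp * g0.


Ve = 407 * 9.81 = 3992.67 m/s
MR = exp(3715 / 3992.67) = 2.536

2.536


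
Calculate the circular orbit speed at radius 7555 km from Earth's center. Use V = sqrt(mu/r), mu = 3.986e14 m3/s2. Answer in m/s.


V = sqrt(3.986e14 / 7555000) = 7264 m/s

7264 m/s


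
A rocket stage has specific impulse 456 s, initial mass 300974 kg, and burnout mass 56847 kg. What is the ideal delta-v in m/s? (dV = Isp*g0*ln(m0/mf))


Ve = 456 * 9.81 = 4473.36 m/s
dV = 4473.36 * ln(300974/56847) = 7456 m/s

7456 m/s


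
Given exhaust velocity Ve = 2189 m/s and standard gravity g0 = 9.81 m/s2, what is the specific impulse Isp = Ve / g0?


Isp = Ve / g0 = 2189 / 9.81 = 223.1 s

223.1 s


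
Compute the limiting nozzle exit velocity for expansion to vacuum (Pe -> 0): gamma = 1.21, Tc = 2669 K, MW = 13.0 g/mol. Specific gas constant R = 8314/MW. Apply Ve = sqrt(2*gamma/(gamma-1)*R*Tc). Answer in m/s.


R = 8314 / 13.0 = 639.54 J/(kg.K)
Ve = sqrt(2 * 1.21 / (1.21 - 1) * 639.54 * 2669) = 4435 m/s

4435 m/s


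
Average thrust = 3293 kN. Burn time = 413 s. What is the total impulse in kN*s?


It = 3293 * 413 = 1360009 kN*s

1360009 kN*s


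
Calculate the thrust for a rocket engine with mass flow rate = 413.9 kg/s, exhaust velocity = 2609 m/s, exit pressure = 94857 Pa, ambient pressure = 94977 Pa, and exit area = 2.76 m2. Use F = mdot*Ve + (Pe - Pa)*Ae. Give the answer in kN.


F = 413.9 * 2609 + (94857 - 94977) * 2.76 = 1.0795e+06 N = 1079.5 kN

1079.5 kN


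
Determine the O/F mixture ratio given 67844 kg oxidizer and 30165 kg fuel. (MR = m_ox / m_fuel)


MR = 67844 / 30165 = 2.25

2.25


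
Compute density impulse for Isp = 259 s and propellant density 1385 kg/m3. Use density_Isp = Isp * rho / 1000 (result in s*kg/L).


rho*Isp = 259 * 1385 / 1000 = 359 s*kg/L

359 s*kg/L


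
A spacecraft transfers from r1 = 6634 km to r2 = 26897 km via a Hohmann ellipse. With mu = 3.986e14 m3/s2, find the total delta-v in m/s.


V1 = sqrt(mu/r1) = 7751.41 m/s
dV1 = V1*(sqrt(2*r2/(r1+r2)) - 1) = 2066.62 m/s
V2 = sqrt(mu/r2) = 3849.61 m/s
dV2 = V2*(1 - sqrt(2*r1/(r1+r2))) = 1428.04 m/s
Total dV = 3495 m/s

3495 m/s


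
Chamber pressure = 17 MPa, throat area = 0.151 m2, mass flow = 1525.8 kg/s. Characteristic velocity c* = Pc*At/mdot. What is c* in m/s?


c* = 17e6 * 0.151 / 1525.8 = 1682 m/s

1682 m/s


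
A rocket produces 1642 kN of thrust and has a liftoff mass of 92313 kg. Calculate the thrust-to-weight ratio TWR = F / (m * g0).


TWR = 1642000 / (92313 * 9.81) = 1.81

1.81


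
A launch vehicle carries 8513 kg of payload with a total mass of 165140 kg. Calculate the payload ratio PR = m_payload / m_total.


PR = 8513 / 165140 = 0.0516

0.0516


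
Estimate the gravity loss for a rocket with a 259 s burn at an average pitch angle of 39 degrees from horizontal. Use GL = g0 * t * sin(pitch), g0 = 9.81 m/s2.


GL = 9.81 * 259 * sin(39 deg) = 1599 m/s

1599 m/s


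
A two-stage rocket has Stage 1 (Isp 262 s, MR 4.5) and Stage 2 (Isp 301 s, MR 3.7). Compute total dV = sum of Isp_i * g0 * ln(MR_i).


dV1 = 262 * 9.81 * ln(4.5) = 3865.8 m/s
dV2 = 301 * 9.81 * ln(3.7) = 3863.3 m/s
Total dV = 3865.8 + 3863.3 = 7729.1 m/s ~ 7729 m/s

7729 m/s


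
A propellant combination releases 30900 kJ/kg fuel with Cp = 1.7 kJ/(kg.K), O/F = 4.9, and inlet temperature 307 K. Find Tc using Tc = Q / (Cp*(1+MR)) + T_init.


Tc = 30900 / (1.7 * (1 + 4.9)) + 307 = 3388 K

3388 K


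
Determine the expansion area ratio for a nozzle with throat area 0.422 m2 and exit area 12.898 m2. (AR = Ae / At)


AR = 12.898 / 0.422 = 30.6

30.6


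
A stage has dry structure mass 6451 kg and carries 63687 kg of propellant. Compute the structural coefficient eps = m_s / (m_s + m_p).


eps = 6451 / (6451 + 63687) = 0.092

0.092


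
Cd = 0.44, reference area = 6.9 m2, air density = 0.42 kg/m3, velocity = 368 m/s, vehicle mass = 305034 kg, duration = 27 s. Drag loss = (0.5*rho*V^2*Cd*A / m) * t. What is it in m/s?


D = 0.5 * 0.42 * 368^2 * 0.44 * 6.9 = 86340.93 N
a = 86340.93 / 305034 = 0.2831 m/s2
dV = 0.2831 * 27 = 7.6 m/s

7.6 m/s


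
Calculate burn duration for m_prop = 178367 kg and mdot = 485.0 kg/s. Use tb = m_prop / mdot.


tb = 178367 / 485.0 = 367.8 s

367.8 s


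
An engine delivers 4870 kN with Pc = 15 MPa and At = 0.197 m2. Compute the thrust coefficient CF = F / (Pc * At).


CF = 4870000 / (15e6 * 0.197) = 1.65

1.65


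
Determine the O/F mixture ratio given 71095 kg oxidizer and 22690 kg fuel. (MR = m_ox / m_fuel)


MR = 71095 / 22690 = 3.13

3.13


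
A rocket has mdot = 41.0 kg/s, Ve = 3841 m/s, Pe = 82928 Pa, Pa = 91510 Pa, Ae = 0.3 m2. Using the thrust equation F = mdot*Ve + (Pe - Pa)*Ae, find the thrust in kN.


F = 41.0 * 3841 + (82928 - 91510) * 0.3 = 154906.0 N = 154.9 kN

154.9 kN


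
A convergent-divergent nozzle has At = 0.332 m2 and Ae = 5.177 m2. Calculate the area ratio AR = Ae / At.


AR = 5.177 / 0.332 = 15.6

15.6


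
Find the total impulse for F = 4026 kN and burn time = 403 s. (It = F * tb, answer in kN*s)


It = 4026 * 403 = 1622478 kN*s

1622478 kN*s


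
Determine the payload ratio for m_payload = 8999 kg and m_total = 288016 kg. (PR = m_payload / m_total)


PR = 8999 / 288016 = 0.0312

0.0312


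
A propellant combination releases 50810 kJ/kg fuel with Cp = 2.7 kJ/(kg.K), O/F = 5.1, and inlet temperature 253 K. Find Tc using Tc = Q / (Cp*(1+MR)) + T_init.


Tc = 50810 / (2.7 * (1 + 5.1)) + 253 = 3338 K

3338 K


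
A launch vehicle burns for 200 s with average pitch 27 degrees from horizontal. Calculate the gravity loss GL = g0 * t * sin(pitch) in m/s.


GL = 9.81 * 200 * sin(27 deg) = 891 m/s

891 m/s


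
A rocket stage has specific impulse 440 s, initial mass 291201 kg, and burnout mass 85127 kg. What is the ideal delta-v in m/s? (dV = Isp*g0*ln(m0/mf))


Ve = 440 * 9.81 = 4316.4 m/s
dV = 4316.4 * ln(291201/85127) = 5309 m/s

5309 m/s


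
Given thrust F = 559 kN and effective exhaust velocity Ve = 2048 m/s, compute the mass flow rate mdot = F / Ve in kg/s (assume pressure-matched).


mdot = F / Ve = 559000 / 2048 = 272.9 kg/s

272.9 kg/s


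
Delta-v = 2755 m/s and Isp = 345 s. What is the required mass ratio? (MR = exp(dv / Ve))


Ve = 345 * 9.81 = 3384.45 m/s
MR = exp(2755 / 3384.45) = 2.257

2.257


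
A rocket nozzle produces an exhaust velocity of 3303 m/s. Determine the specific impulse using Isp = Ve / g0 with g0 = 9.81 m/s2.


Isp = Ve / g0 = 3303 / 9.81 = 336.7 s

336.7 s


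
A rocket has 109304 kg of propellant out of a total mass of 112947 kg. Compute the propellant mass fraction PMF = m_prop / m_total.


PMF = 109304 / 112947 = 0.968

0.968


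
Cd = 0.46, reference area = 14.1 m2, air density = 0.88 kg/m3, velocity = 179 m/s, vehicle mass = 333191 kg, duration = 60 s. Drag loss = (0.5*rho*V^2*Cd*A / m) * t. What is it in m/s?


D = 0.5 * 0.88 * 179^2 * 0.46 * 14.1 = 91439.89 N
a = 91439.89 / 333191 = 0.2744 m/s2
dV = 0.2744 * 60 = 16.5 m/s

16.5 m/s


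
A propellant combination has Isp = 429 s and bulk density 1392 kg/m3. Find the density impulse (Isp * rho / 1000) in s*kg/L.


rho*Isp = 429 * 1392 / 1000 = 597 s*kg/L

597 s*kg/L


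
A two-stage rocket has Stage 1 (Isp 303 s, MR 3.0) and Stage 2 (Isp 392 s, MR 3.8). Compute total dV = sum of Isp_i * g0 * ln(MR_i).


dV1 = 303 * 9.81 * ln(3.0) = 3265.5 m/s
dV2 = 392 * 9.81 * ln(3.8) = 5133.8 m/s
Total dV = 3265.5 + 5133.8 = 8399.3 m/s ~ 8399 m/s

8399 m/s


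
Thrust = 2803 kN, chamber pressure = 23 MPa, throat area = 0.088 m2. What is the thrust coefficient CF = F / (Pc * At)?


CF = 2803000 / (23e6 * 0.088) = 1.38

1.38


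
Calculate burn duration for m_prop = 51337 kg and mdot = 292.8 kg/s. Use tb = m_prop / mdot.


tb = 51337 / 292.8 = 175.3 s

175.3 s


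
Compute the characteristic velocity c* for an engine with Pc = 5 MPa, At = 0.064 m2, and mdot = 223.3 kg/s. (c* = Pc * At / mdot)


c* = 5e6 * 0.064 / 223.3 = 1433 m/s

1433 m/s


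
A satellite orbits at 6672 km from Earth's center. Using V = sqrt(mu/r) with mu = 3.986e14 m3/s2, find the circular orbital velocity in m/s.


V = sqrt(3.986e14 / 6672000) = 7729 m/s

7729 m/s


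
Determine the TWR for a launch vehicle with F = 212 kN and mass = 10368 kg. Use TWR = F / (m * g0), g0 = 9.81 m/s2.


TWR = 212000 / (10368 * 9.81) = 2.08

2.08


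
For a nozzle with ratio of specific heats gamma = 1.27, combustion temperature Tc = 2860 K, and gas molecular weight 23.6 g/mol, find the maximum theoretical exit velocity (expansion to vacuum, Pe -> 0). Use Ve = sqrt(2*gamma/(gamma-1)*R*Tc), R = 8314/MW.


R = 8314 / 23.6 = 352.29 J/(kg.K)
Ve = sqrt(2 * 1.27 / (1.27 - 1) * 352.29 * 2860) = 3079 m/s

3079 m/s


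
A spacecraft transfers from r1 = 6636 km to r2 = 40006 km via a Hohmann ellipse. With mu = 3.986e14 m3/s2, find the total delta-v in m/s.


V1 = sqrt(mu/r1) = 7750.25 m/s
dV1 = V1*(sqrt(2*r2/(r1+r2)) - 1) = 2400.65 m/s
V2 = sqrt(mu/r2) = 3156.5 m/s
dV2 = V2*(1 - sqrt(2*r1/(r1+r2))) = 1472.72 m/s
Total dV = 3873 m/s

3873 m/s


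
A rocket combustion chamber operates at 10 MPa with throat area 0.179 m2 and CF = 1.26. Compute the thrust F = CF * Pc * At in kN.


F = 1.26 * 10e6 * 0.179 = 2.2554e+06 N = 2255.4 kN

2255.4 kN


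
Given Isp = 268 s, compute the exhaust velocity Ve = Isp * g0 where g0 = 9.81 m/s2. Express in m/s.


Ve = Isp * g0 = 268 * 9.81 = 2629.1 m/s

2629.1 m/s


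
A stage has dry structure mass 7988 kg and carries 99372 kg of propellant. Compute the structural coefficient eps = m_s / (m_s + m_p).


eps = 7988 / (7988 + 99372) = 0.0744

0.0744


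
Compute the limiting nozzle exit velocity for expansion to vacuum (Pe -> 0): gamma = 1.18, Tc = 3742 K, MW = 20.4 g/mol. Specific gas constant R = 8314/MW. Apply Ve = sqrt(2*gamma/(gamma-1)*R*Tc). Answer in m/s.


R = 8314 / 20.4 = 407.55 J/(kg.K)
Ve = sqrt(2 * 1.18 / (1.18 - 1) * 407.55 * 3742) = 4472 m/s

4472 m/s


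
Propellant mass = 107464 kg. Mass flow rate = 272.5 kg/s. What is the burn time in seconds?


tb = 107464 / 272.5 = 394.4 s

394.4 s


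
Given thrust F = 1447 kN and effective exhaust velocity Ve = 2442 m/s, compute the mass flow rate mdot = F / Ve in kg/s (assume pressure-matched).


mdot = F / Ve = 1447000 / 2442 = 592.5 kg/s

592.5 kg/s


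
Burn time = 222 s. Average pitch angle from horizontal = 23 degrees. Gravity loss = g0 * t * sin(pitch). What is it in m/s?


GL = 9.81 * 222 * sin(23 deg) = 851 m/s

851 m/s


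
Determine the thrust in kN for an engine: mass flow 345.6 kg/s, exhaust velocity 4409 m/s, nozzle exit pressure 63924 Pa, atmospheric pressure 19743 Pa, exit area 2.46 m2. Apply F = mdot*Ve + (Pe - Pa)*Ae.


F = 345.6 * 4409 + (63924 - 19743) * 2.46 = 1.6324e+06 N = 1632.4 kN

1632.4 kN


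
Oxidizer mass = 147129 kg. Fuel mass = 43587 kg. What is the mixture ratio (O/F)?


MR = 147129 / 43587 = 3.38

3.38


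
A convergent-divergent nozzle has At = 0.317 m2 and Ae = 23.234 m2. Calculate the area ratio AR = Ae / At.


AR = 23.234 / 0.317 = 73.3

73.3


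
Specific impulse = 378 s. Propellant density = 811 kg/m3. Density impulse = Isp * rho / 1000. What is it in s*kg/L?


rho*Isp = 378 * 811 / 1000 = 307 s*kg/L

307 s*kg/L


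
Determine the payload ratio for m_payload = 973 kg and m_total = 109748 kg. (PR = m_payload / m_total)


PR = 973 / 109748 = 0.0089

0.0089


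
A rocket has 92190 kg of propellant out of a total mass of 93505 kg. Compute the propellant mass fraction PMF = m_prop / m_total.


PMF = 92190 / 93505 = 0.986

0.986


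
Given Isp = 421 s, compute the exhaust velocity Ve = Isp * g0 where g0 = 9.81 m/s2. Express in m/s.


Ve = Isp * g0 = 421 * 9.81 = 4130.0 m/s

4130.0 m/s


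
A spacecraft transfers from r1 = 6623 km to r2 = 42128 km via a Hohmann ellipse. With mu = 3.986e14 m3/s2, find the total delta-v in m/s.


V1 = sqrt(mu/r1) = 7757.85 m/s
dV1 = V1*(sqrt(2*r2/(r1+r2)) - 1) = 2440.97 m/s
V2 = sqrt(mu/r2) = 3075.98 m/s
dV2 = V2*(1 - sqrt(2*r1/(r1+r2))) = 1472.61 m/s
Total dV = 3914 m/s

3914 m/s


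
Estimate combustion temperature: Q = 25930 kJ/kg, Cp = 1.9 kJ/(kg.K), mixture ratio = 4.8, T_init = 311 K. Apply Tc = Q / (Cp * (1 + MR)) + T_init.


Tc = 25930 / (1.9 * (1 + 4.8)) + 311 = 2664 K

2664 K


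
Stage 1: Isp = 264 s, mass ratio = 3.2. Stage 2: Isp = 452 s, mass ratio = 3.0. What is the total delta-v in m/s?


dV1 = 264 * 9.81 * ln(3.2) = 3012.4 m/s
dV2 = 452 * 9.81 * ln(3.0) = 4871.4 m/s
Total dV = 3012.4 + 4871.4 = 7883.8 m/s ~ 7884 m/s

7884 m/s


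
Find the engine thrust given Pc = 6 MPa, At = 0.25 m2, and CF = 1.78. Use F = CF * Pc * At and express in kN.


F = 1.78 * 6e6 * 0.25 = 2.6700e+06 N = 2670.0 kN

2670.0 kN


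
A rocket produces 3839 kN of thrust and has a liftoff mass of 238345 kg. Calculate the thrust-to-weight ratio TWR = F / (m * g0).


TWR = 3839000 / (238345 * 9.81) = 1.64

1.64


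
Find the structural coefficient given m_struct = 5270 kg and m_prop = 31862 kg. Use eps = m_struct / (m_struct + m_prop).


eps = 5270 / (5270 + 31862) = 0.1419

0.1419


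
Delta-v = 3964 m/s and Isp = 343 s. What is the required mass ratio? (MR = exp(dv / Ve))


Ve = 343 * 9.81 = 3364.83 m/s
MR = exp(3964 / 3364.83) = 3.248

3.248


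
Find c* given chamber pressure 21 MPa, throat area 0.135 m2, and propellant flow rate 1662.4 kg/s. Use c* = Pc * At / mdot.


c* = 21e6 * 0.135 / 1662.4 = 1705 m/s

1705 m/s


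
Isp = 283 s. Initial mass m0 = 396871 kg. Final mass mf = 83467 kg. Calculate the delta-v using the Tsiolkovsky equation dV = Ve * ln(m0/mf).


Ve = 283 * 9.81 = 2776.23 m/s
dV = 2776.23 * ln(396871/83467) = 4329 m/s

4329 m/s


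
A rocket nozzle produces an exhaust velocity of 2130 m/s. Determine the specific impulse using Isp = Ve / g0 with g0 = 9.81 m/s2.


Isp = Ve / g0 = 2130 / 9.81 = 217.1 s

217.1 s


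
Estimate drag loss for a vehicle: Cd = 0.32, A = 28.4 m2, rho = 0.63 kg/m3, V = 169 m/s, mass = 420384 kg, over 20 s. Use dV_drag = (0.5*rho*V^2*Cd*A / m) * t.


D = 0.5 * 0.63 * 169^2 * 0.32 * 28.4 = 81762.15 N
a = 81762.15 / 420384 = 0.1945 m/s2
dV = 0.1945 * 20 = 3.9 m/s

3.9 m/s


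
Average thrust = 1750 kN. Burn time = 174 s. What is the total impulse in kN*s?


It = 1750 * 174 = 304500 kN*s

304500 kN*s


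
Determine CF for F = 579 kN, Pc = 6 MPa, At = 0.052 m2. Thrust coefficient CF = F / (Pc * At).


CF = 579000 / (6e6 * 0.052) = 1.86

1.86


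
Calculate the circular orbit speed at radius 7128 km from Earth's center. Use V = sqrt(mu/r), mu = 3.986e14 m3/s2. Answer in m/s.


V = sqrt(3.986e14 / 7128000) = 7478 m/s

7478 m/s


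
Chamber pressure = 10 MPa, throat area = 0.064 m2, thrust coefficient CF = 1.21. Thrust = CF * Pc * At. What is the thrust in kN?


F = 1.21 * 10e6 * 0.064 = 774400.0 N = 774.4 kN

774.4 kN


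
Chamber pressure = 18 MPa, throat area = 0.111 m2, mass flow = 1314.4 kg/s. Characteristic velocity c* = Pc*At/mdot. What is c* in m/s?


c* = 18e6 * 0.111 / 1314.4 = 1520 m/s

1520 m/s


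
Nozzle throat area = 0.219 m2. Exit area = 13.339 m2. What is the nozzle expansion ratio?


AR = 13.339 / 0.219 = 60.9

60.9


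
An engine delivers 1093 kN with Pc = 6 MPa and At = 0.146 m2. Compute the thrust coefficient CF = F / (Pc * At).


CF = 1093000 / (6e6 * 0.146) = 1.25

1.25


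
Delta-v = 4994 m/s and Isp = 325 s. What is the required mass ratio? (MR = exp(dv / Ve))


Ve = 325 * 9.81 = 3188.25 m/s
MR = exp(4994 / 3188.25) = 4.789

4.789


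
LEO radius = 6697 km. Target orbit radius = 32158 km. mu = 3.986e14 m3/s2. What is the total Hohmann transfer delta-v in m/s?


V1 = sqrt(mu/r1) = 7714.87 m/s
dV1 = V1*(sqrt(2*r2/(r1+r2)) - 1) = 2210.91 m/s
V2 = sqrt(mu/r2) = 3520.66 m/s
dV2 = V2*(1 - sqrt(2*r1/(r1+r2))) = 1453.59 m/s
Total dV = 3664 m/s

3664 m/s


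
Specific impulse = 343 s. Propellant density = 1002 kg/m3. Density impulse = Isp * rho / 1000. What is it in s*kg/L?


rho*Isp = 343 * 1002 / 1000 = 344 s*kg/L

344 s*kg/L


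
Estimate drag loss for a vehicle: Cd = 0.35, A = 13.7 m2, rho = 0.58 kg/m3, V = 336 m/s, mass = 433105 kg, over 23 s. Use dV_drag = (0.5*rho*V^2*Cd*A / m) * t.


D = 0.5 * 0.58 * 336^2 * 0.35 * 13.7 = 156987.53 N
a = 156987.53 / 433105 = 0.3625 m/s2
dV = 0.3625 * 23 = 8.3 m/s

8.3 m/s


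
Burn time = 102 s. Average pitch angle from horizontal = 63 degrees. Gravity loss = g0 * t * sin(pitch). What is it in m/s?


GL = 9.81 * 102 * sin(63 deg) = 892 m/s

892 m/s


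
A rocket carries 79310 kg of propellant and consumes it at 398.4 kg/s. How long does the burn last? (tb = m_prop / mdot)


tb = 79310 / 398.4 = 199.1 s

199.1 s


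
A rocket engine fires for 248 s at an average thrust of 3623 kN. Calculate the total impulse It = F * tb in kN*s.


It = 3623 * 248 = 898504 kN*s

898504 kN*s


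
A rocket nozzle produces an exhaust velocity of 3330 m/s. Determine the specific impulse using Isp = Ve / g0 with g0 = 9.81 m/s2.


Isp = Ve / g0 = 3330 / 9.81 = 339.4 s

339.4 s


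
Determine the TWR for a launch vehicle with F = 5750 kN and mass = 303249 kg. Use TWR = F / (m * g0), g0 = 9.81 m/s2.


TWR = 5750000 / (303249 * 9.81) = 1.93

1.93


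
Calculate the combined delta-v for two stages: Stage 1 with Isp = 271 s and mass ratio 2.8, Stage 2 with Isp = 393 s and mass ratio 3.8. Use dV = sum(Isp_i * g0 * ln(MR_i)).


dV1 = 271 * 9.81 * ln(2.8) = 2737.3 m/s
dV2 = 393 * 9.81 * ln(3.8) = 5146.9 m/s
Total dV = 2737.3 + 5146.9 = 7884.2 m/s ~ 7884 m/s

7884 m/s


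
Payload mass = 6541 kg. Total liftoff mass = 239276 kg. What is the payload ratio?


PR = 6541 / 239276 = 0.0273

0.0273


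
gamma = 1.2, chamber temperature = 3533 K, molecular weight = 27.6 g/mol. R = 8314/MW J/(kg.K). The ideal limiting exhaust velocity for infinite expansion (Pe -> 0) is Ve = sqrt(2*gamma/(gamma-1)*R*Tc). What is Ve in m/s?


R = 8314 / 27.6 = 301.23 J/(kg.K)
Ve = sqrt(2 * 1.2 / (1.2 - 1) * 301.23 * 3533) = 3574 m/s

3574 m/s


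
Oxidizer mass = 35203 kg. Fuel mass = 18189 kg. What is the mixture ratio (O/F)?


MR = 35203 / 18189 = 1.94

1.94


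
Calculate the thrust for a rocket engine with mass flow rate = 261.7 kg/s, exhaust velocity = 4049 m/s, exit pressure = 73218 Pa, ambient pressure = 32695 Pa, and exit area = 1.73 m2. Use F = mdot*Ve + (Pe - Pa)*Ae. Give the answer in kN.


F = 261.7 * 4049 + (73218 - 32695) * 1.73 = 1.1297e+06 N = 1129.7 kN

1129.7 kN


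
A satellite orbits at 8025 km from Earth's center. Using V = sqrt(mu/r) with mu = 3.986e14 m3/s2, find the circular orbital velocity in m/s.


V = sqrt(3.986e14 / 8025000) = 7048 m/s

7048 m/s


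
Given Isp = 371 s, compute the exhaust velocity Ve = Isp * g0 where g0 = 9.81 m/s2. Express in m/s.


Ve = Isp * g0 = 371 * 9.81 = 3639.5 m/s

3639.5 m/s


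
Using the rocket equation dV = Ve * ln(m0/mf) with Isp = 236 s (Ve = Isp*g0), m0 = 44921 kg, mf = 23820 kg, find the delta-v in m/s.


Ve = 236 * 9.81 = 2315.16 m/s
dV = 2315.16 * ln(44921/23820) = 1469 m/s

1469 m/s


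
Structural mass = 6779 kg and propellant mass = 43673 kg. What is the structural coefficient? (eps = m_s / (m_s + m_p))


eps = 6779 / (6779 + 43673) = 0.1344

0.1344


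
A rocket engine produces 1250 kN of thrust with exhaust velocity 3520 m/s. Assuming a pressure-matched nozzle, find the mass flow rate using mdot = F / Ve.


mdot = F / Ve = 1250000 / 3520 = 355.1 kg/s

355.1 kg/s


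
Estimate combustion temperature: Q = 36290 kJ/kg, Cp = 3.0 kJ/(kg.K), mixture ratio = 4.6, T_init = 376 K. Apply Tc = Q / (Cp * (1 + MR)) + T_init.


Tc = 36290 / (3.0 * (1 + 4.6)) + 376 = 2536 K

2536 K


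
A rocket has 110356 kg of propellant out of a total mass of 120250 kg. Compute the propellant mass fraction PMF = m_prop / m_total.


PMF = 110356 / 120250 = 0.918

0.918


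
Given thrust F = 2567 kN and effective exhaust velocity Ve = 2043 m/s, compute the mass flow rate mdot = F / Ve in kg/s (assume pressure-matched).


mdot = F / Ve = 2567000 / 2043 = 1256.5 kg/s

1256.5 kg/s


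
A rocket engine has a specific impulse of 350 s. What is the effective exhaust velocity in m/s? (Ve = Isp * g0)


Ve = Isp * g0 = 350 * 9.81 = 3433.5 m/s

3433.5 m/s


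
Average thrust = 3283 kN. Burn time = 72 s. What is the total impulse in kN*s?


It = 3283 * 72 = 236376 kN*s

236376 kN*s


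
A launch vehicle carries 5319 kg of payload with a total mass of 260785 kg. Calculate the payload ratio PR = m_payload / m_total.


PR = 5319 / 260785 = 0.0204

0.0204


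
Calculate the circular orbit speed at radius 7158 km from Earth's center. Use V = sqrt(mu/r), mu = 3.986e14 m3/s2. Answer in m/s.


V = sqrt(3.986e14 / 7158000) = 7462 m/s

7462 m/s


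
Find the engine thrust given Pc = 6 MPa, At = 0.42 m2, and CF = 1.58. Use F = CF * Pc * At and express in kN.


F = 1.58 * 6e6 * 0.42 = 3.9816e+06 N = 3981.6 kN

3981.6 kN


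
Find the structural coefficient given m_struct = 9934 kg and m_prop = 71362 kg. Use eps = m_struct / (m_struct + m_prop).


eps = 9934 / (9934 + 71362) = 0.1222

0.1222


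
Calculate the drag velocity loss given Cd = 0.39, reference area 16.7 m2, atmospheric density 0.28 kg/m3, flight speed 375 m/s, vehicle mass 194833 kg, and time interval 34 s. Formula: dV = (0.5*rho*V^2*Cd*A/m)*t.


D = 0.5 * 0.28 * 375^2 * 0.39 * 16.7 = 128224.69 N
a = 128224.69 / 194833 = 0.6581 m/s2
dV = 0.6581 * 34 = 22.4 m/s

22.4 m/s


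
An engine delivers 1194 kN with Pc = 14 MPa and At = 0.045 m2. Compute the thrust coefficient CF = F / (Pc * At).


CF = 1194000 / (14e6 * 0.045) = 1.9

1.9


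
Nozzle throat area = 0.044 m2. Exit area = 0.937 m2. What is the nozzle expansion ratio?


AR = 0.937 / 0.044 = 21.3

21.3


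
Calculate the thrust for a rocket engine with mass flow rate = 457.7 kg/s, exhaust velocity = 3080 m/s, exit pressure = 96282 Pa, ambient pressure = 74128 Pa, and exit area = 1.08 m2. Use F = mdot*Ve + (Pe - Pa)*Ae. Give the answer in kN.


F = 457.7 * 3080 + (96282 - 74128) * 1.08 = 1.4336e+06 N = 1433.6 kN

1433.6 kN


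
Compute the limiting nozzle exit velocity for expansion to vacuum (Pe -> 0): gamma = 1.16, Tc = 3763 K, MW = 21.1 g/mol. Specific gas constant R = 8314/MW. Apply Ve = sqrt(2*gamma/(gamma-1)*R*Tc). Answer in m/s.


R = 8314 / 21.1 = 394.03 J/(kg.K)
Ve = sqrt(2 * 1.16 / (1.16 - 1) * 394.03 * 3763) = 4637 m/s

4637 m/s


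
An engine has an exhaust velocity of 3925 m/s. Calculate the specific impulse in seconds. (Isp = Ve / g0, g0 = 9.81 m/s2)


Isp = Ve / g0 = 3925 / 9.81 = 400.1 s

400.1 s


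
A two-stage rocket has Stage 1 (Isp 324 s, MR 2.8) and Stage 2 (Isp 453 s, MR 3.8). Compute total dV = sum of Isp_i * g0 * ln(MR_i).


dV1 = 324 * 9.81 * ln(2.8) = 3272.6 m/s
dV2 = 453 * 9.81 * ln(3.8) = 5932.7 m/s
Total dV = 3272.6 + 5932.7 = 9205.3 m/s ~ 9205 m/s

9205 m/s


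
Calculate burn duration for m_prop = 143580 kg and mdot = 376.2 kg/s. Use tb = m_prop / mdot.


tb = 143580 / 376.2 = 381.7 s

381.7 s


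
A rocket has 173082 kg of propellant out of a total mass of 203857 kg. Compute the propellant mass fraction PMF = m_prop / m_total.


PMF = 173082 / 203857 = 0.849

0.849


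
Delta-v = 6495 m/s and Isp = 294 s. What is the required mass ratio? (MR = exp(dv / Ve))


Ve = 294 * 9.81 = 2884.14 m/s
MR = exp(6495 / 2884.14) = 9.506

9.506


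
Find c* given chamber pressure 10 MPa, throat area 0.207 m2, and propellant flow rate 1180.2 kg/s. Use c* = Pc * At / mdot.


c* = 10e6 * 0.207 / 1180.2 = 1754 m/s

1754 m/s


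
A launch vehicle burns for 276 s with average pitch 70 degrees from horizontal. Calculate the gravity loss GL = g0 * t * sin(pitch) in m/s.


GL = 9.81 * 276 * sin(70 deg) = 2544 m/s

2544 m/s


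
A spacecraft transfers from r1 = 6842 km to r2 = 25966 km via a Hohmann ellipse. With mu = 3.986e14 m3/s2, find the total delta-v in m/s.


V1 = sqrt(mu/r1) = 7632.68 m/s
dV1 = V1*(sqrt(2*r2/(r1+r2)) - 1) = 1970.27 m/s
V2 = sqrt(mu/r2) = 3918.02 m/s
dV2 = V2*(1 - sqrt(2*r1/(r1+r2))) = 1387.65 m/s
Total dV = 3358 m/s

3358 m/s


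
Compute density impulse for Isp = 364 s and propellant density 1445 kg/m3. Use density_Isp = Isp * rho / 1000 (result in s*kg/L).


rho*Isp = 364 * 1445 / 1000 = 526 s*kg/L

526 s*kg/L


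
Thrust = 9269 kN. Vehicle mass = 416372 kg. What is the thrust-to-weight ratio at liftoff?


TWR = 9269000 / (416372 * 9.81) = 2.27

2.27


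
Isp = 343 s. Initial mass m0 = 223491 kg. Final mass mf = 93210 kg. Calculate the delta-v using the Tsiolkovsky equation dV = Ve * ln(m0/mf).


Ve = 343 * 9.81 = 3364.83 m/s
dV = 3364.83 * ln(223491/93210) = 2943 m/s

2943 m/s


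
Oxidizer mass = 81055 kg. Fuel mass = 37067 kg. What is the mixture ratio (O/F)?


MR = 81055 / 37067 = 2.19

2.19


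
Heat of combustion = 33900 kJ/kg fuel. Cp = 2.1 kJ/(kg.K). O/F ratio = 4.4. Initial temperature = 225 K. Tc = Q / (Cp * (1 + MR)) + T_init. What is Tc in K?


Tc = 33900 / (2.1 * (1 + 4.4)) + 225 = 3214 K

3214 K


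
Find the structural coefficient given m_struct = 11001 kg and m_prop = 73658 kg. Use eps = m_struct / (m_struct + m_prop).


eps = 11001 / (11001 + 73658) = 0.1299

0.1299


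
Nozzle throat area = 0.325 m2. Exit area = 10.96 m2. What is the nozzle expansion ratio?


AR = 10.96 / 0.325 = 33.7

33.7


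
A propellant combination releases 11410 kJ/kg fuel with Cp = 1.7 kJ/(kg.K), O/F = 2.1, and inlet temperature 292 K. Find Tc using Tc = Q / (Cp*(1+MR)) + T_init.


Tc = 11410 / (1.7 * (1 + 2.1)) + 292 = 2457 K

2457 K


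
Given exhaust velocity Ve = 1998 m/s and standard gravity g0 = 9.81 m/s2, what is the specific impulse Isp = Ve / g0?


Isp = Ve / g0 = 1998 / 9.81 = 203.7 s

203.7 s


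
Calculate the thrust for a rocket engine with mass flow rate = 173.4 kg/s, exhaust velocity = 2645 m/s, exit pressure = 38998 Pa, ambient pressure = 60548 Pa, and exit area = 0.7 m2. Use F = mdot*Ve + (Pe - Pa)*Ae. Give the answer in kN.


F = 173.4 * 2645 + (38998 - 60548) * 0.7 = 443558.0 N = 443.6 kN

443.6 kN


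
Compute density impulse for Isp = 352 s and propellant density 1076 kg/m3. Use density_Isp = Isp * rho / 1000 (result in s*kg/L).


rho*Isp = 352 * 1076 / 1000 = 379 s*kg/L

379 s*kg/L


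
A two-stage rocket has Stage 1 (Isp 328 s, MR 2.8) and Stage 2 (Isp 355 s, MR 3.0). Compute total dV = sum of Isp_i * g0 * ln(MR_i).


dV1 = 328 * 9.81 * ln(2.8) = 3313.0 m/s
dV2 = 355 * 9.81 * ln(3.0) = 3826.0 m/s
Total dV = 3313.0 + 3826.0 = 7139.0 m/s ~ 7139 m/s

7139 m/s


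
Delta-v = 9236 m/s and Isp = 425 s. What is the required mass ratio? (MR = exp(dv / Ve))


Ve = 425 * 9.81 = 4169.25 m/s
MR = exp(9236 / 4169.25) = 9.164

9.164


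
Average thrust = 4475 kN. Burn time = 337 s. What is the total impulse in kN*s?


It = 4475 * 337 = 1508075 kN*s

1508075 kN*s


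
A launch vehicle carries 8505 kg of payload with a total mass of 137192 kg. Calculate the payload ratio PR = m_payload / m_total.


PR = 8505 / 137192 = 0.062

0.062


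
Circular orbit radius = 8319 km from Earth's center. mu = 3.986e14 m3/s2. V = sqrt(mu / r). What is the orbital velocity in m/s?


V = sqrt(3.986e14 / 8319000) = 6922 m/s

6922 m/s


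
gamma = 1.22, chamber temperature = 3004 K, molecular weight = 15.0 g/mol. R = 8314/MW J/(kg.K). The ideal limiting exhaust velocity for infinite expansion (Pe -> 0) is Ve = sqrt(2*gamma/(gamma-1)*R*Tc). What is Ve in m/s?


R = 8314 / 15.0 = 554.27 J/(kg.K)
Ve = sqrt(2 * 1.22 / (1.22 - 1) * 554.27 * 3004) = 4297 m/s

4297 m/s


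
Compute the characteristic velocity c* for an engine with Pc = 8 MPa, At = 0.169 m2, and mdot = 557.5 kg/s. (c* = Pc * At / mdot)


c* = 8e6 * 0.169 / 557.5 = 2425 m/s

2425 m/s


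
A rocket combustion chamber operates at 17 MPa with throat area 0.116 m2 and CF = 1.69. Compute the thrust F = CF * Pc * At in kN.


F = 1.69 * 17e6 * 0.116 = 3.3327e+06 N = 3332.7 kN

3332.7 kN


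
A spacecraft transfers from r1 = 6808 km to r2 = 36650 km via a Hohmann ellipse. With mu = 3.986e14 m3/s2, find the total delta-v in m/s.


V1 = sqrt(mu/r1) = 7651.72 m/s
dV1 = V1*(sqrt(2*r2/(r1+r2)) - 1) = 2285.76 m/s
V2 = sqrt(mu/r2) = 3297.86 m/s
dV2 = V2*(1 - sqrt(2*r1/(r1+r2))) = 1451.9 m/s
Total dV = 3738 m/s

3738 m/s


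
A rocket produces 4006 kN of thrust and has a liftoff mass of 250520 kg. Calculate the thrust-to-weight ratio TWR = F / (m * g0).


TWR = 4006000 / (250520 * 9.81) = 1.63

1.63


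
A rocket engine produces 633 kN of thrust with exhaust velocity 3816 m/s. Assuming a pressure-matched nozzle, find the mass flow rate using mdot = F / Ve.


mdot = F / Ve = 633000 / 3816 = 165.9 kg/s

165.9 kg/s


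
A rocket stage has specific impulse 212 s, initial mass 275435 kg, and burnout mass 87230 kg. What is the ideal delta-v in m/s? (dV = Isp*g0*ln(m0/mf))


Ve = 212 * 9.81 = 2079.72 m/s
dV = 2079.72 * ln(275435/87230) = 2391 m/s

2391 m/s


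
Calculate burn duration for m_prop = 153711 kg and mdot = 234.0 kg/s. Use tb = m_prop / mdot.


tb = 153711 / 234.0 = 656.9 s

656.9 s


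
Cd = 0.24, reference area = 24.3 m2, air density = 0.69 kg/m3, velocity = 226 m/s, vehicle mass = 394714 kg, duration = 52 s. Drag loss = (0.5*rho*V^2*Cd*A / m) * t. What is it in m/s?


D = 0.5 * 0.69 * 226^2 * 0.24 * 24.3 = 102766.96 N
a = 102766.96 / 394714 = 0.2604 m/s2
dV = 0.2604 * 52 = 13.5 m/s

13.5 m/s


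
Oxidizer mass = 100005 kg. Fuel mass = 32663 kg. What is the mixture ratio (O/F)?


MR = 100005 / 32663 = 3.06

3.06


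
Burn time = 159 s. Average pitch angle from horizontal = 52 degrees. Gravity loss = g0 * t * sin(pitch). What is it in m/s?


GL = 9.81 * 159 * sin(52 deg) = 1229 m/s

1229 m/s


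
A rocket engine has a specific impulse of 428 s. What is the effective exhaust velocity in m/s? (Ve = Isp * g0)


Ve = Isp * g0 = 428 * 9.81 = 4198.7 m/s

4198.7 m/s


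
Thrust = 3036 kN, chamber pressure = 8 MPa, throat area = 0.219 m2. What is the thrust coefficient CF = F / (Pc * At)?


CF = 3036000 / (8e6 * 0.219) = 1.73

1.73


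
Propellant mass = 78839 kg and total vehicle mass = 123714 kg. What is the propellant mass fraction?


PMF = 78839 / 123714 = 0.637

0.637


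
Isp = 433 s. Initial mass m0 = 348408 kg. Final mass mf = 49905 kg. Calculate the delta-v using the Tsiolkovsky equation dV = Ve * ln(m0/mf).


Ve = 433 * 9.81 = 4247.73 m/s
dV = 4247.73 * ln(348408/49905) = 8254 m/s

8254 m/s


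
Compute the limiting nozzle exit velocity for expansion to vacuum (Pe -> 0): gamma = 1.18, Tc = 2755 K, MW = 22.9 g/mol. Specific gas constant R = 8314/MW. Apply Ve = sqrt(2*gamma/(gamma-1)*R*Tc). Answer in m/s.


R = 8314 / 22.9 = 363.06 J/(kg.K)
Ve = sqrt(2 * 1.18 / (1.18 - 1) * 363.06 * 2755) = 3621 m/s

3621 m/s


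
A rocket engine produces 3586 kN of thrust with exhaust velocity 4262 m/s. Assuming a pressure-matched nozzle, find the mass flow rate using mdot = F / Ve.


mdot = F / Ve = 3586000 / 4262 = 841.4 kg/s

841.4 kg/s


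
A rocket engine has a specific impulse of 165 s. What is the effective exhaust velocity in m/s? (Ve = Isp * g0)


Ve = Isp * g0 = 165 * 9.81 = 1618.7 m/s

1618.7 m/s


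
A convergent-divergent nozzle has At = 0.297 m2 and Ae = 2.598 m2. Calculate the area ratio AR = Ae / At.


AR = 2.598 / 0.297 = 8.7

8.7


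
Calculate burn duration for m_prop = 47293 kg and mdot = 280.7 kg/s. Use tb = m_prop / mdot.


tb = 47293 / 280.7 = 168.5 s

168.5 s


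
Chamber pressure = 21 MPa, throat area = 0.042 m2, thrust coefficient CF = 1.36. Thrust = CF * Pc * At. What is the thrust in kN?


F = 1.36 * 21e6 * 0.042 = 1.1995e+06 N = 1199.5 kN

1199.5 kN


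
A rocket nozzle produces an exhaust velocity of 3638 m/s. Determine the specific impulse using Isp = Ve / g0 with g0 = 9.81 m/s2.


Isp = Ve / g0 = 3638 / 9.81 = 370.8 s

370.8 s


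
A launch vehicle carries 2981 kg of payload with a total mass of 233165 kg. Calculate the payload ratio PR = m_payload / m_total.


PR = 2981 / 233165 = 0.0128

0.0128


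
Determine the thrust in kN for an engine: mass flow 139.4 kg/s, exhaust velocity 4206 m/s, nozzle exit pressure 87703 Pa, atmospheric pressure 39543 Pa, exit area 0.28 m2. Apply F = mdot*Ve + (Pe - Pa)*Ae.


F = 139.4 * 4206 + (87703 - 39543) * 0.28 = 599801.0 N = 599.8 kN

599.8 kN


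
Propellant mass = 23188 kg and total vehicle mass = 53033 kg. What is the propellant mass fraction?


PMF = 23188 / 53033 = 0.437

0.437


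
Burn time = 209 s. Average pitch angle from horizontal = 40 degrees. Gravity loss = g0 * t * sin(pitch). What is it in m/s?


GL = 9.81 * 209 * sin(40 deg) = 1318 m/s

1318 m/s


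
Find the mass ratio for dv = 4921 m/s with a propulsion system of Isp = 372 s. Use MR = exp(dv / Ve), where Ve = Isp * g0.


Ve = 372 * 9.81 = 3649.32 m/s
MR = exp(4921 / 3649.32) = 3.852

3.852


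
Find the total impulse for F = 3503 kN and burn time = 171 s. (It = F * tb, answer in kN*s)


It = 3503 * 171 = 599013 kN*s

599013 kN*s


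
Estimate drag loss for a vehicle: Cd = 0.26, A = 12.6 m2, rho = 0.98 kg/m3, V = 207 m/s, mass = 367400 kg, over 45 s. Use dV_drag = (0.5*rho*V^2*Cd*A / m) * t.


D = 0.5 * 0.98 * 207^2 * 0.26 * 12.6 = 68782.93 N
a = 68782.93 / 367400 = 0.1872 m/s2
dV = 0.1872 * 45 = 8.4 m/s

8.4 m/s


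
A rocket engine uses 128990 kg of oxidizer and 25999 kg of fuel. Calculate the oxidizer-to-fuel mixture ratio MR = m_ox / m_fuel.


MR = 128990 / 25999 = 4.96

4.96


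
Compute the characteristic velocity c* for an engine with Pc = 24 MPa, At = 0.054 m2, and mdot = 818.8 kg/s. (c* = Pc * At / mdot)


c* = 24e6 * 0.054 / 818.8 = 1583 m/s

1583 m/s


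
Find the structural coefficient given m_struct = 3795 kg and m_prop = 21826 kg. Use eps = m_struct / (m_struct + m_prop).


eps = 3795 / (3795 + 21826) = 0.1481

0.1481


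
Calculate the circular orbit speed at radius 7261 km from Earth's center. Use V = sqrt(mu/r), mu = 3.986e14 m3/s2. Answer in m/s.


V = sqrt(3.986e14 / 7261000) = 7409 m/s

7409 m/s


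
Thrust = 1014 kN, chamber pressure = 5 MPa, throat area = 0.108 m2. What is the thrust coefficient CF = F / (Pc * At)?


CF = 1014000 / (5e6 * 0.108) = 1.88

1.88


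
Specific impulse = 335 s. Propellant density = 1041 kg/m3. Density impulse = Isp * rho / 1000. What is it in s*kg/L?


rho*Isp = 335 * 1041 / 1000 = 349 s*kg/L

349 s*kg/L


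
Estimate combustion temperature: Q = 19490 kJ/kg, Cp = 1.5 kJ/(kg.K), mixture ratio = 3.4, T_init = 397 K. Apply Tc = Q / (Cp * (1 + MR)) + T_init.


Tc = 19490 / (1.5 * (1 + 3.4)) + 397 = 3350 K

3350 K


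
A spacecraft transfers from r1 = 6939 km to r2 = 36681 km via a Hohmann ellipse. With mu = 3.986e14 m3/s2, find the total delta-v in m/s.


V1 = sqrt(mu/r1) = 7579.14 m/s
dV1 = V1*(sqrt(2*r2/(r1+r2)) - 1) = 2249.94 m/s
V2 = sqrt(mu/r2) = 3296.46 m/s
dV2 = V2*(1 - sqrt(2*r1/(r1+r2))) = 1437.08 m/s
Total dV = 3687 m/s

3687 m/s


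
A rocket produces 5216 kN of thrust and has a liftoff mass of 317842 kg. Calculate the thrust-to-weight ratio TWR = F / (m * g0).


TWR = 5216000 / (317842 * 9.81) = 1.67

1.67


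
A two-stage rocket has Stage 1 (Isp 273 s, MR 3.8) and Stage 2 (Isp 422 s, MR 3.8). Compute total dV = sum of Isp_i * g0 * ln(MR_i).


dV1 = 273 * 9.81 * ln(3.8) = 3575.3 m/s
dV2 = 422 * 9.81 * ln(3.8) = 5526.7 m/s
Total dV = 3575.3 + 5526.7 = 9102.0 m/s ~ 9102 m/s

9102 m/s


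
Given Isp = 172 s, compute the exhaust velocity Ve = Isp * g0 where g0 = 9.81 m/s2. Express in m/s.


Ve = Isp * g0 = 172 * 9.81 = 1687.3 m/s

1687.3 m/s


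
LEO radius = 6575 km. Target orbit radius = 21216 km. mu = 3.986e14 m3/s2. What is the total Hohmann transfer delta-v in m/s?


V1 = sqrt(mu/r1) = 7786.11 m/s
dV1 = V1*(sqrt(2*r2/(r1+r2)) - 1) = 1834.78 m/s
V2 = sqrt(mu/r2) = 4334.48 m/s
dV2 = V2*(1 - sqrt(2*r1/(r1+r2))) = 1352.89 m/s
Total dV = 3188 m/s

3188 m/s


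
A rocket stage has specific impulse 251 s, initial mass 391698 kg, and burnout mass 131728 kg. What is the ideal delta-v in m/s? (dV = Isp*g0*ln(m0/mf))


Ve = 251 * 9.81 = 2462.31 m/s
dV = 2462.31 * ln(391698/131728) = 2683 m/s

2683 m/s


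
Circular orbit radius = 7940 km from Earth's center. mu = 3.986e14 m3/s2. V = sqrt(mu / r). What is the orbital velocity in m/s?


V = sqrt(3.986e14 / 7940000) = 7085 m/s

7085 m/s


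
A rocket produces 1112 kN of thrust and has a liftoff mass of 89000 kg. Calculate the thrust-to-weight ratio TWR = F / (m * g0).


TWR = 1112000 / (89000 * 9.81) = 1.27

1.27


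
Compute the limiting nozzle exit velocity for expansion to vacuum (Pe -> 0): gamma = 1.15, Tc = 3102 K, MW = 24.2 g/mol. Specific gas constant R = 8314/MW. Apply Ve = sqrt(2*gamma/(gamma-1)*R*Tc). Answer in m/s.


R = 8314 / 24.2 = 343.55 J/(kg.K)
Ve = sqrt(2 * 1.15 / (1.15 - 1) * 343.55 * 3102) = 4042 m/s

4042 m/s


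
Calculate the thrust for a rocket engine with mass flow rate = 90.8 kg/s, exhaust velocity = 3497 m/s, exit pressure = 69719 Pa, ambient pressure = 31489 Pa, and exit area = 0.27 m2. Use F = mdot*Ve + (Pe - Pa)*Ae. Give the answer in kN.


F = 90.8 * 3497 + (69719 - 31489) * 0.27 = 327850.0 N = 327.9 kN

327.9 kN


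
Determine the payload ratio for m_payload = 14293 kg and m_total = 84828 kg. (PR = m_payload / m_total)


PR = 14293 / 84828 = 0.1685

0.1685


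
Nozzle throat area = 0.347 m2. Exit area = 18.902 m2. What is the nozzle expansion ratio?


AR = 18.902 / 0.347 = 54.5

54.5


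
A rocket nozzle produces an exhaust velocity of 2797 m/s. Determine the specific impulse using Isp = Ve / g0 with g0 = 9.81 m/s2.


Isp = Ve / g0 = 2797 / 9.81 = 285.1 s

285.1 s


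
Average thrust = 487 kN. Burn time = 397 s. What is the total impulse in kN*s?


It = 487 * 397 = 193339 kN*s

193339 kN*s


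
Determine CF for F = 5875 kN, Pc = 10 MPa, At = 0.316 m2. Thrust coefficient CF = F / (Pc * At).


CF = 5875000 / (10e6 * 0.316) = 1.86

1.86


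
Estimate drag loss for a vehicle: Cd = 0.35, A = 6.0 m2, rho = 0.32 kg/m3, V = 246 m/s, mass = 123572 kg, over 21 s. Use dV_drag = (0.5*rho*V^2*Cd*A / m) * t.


D = 0.5 * 0.32 * 246^2 * 0.35 * 6.0 = 20333.38 N
a = 20333.38 / 123572 = 0.1645 m/s2
dV = 0.1645 * 21 = 3.5 m/s

3.5 m/s


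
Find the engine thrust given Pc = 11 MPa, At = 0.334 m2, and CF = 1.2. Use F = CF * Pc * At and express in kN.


F = 1.2 * 11e6 * 0.334 = 4.4088e+06 N = 4408.8 kN

4408.8 kN


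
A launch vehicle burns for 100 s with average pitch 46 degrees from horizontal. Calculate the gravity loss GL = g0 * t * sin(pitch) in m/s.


GL = 9.81 * 100 * sin(46 deg) = 706 m/s

706 m/s


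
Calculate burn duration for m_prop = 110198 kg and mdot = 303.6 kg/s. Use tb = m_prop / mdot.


tb = 110198 / 303.6 = 363.0 s

363.0 s


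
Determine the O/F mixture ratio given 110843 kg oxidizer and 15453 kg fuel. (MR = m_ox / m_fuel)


MR = 110843 / 15453 = 7.17

7.17


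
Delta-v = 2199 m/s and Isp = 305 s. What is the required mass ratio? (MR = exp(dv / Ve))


Ve = 305 * 9.81 = 2992.05 m/s
MR = exp(2199 / 2992.05) = 2.085

2.085


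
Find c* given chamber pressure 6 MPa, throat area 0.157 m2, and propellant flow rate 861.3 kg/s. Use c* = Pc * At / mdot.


c* = 6e6 * 0.157 / 861.3 = 1094 m/s

1094 m/s
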